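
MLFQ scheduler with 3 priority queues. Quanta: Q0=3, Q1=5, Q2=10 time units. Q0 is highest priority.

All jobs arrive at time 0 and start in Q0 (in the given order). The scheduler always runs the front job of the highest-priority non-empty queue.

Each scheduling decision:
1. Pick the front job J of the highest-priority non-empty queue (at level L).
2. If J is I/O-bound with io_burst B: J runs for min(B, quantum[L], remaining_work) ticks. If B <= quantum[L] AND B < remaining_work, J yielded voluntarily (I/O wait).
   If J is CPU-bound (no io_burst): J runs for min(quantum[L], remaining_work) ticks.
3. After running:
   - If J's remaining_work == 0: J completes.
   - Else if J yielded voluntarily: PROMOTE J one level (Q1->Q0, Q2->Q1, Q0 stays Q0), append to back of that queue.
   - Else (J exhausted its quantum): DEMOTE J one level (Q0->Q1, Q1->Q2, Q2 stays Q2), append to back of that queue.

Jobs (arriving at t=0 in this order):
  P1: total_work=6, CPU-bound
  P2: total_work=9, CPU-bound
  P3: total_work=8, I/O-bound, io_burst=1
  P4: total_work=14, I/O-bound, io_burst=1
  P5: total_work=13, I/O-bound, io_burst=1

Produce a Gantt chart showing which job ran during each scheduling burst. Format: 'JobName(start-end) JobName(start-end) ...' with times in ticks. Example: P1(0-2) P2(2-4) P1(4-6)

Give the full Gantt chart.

t=0-3: P1@Q0 runs 3, rem=3, quantum used, demote→Q1. Q0=[P2,P3,P4,P5] Q1=[P1] Q2=[]
t=3-6: P2@Q0 runs 3, rem=6, quantum used, demote→Q1. Q0=[P3,P4,P5] Q1=[P1,P2] Q2=[]
t=6-7: P3@Q0 runs 1, rem=7, I/O yield, promote→Q0. Q0=[P4,P5,P3] Q1=[P1,P2] Q2=[]
t=7-8: P4@Q0 runs 1, rem=13, I/O yield, promote→Q0. Q0=[P5,P3,P4] Q1=[P1,P2] Q2=[]
t=8-9: P5@Q0 runs 1, rem=12, I/O yield, promote→Q0. Q0=[P3,P4,P5] Q1=[P1,P2] Q2=[]
t=9-10: P3@Q0 runs 1, rem=6, I/O yield, promote→Q0. Q0=[P4,P5,P3] Q1=[P1,P2] Q2=[]
t=10-11: P4@Q0 runs 1, rem=12, I/O yield, promote→Q0. Q0=[P5,P3,P4] Q1=[P1,P2] Q2=[]
t=11-12: P5@Q0 runs 1, rem=11, I/O yield, promote→Q0. Q0=[P3,P4,P5] Q1=[P1,P2] Q2=[]
t=12-13: P3@Q0 runs 1, rem=5, I/O yield, promote→Q0. Q0=[P4,P5,P3] Q1=[P1,P2] Q2=[]
t=13-14: P4@Q0 runs 1, rem=11, I/O yield, promote→Q0. Q0=[P5,P3,P4] Q1=[P1,P2] Q2=[]
t=14-15: P5@Q0 runs 1, rem=10, I/O yield, promote→Q0. Q0=[P3,P4,P5] Q1=[P1,P2] Q2=[]
t=15-16: P3@Q0 runs 1, rem=4, I/O yield, promote→Q0. Q0=[P4,P5,P3] Q1=[P1,P2] Q2=[]
t=16-17: P4@Q0 runs 1, rem=10, I/O yield, promote→Q0. Q0=[P5,P3,P4] Q1=[P1,P2] Q2=[]
t=17-18: P5@Q0 runs 1, rem=9, I/O yield, promote→Q0. Q0=[P3,P4,P5] Q1=[P1,P2] Q2=[]
t=18-19: P3@Q0 runs 1, rem=3, I/O yield, promote→Q0. Q0=[P4,P5,P3] Q1=[P1,P2] Q2=[]
t=19-20: P4@Q0 runs 1, rem=9, I/O yield, promote→Q0. Q0=[P5,P3,P4] Q1=[P1,P2] Q2=[]
t=20-21: P5@Q0 runs 1, rem=8, I/O yield, promote→Q0. Q0=[P3,P4,P5] Q1=[P1,P2] Q2=[]
t=21-22: P3@Q0 runs 1, rem=2, I/O yield, promote→Q0. Q0=[P4,P5,P3] Q1=[P1,P2] Q2=[]
t=22-23: P4@Q0 runs 1, rem=8, I/O yield, promote→Q0. Q0=[P5,P3,P4] Q1=[P1,P2] Q2=[]
t=23-24: P5@Q0 runs 1, rem=7, I/O yield, promote→Q0. Q0=[P3,P4,P5] Q1=[P1,P2] Q2=[]
t=24-25: P3@Q0 runs 1, rem=1, I/O yield, promote→Q0. Q0=[P4,P5,P3] Q1=[P1,P2] Q2=[]
t=25-26: P4@Q0 runs 1, rem=7, I/O yield, promote→Q0. Q0=[P5,P3,P4] Q1=[P1,P2] Q2=[]
t=26-27: P5@Q0 runs 1, rem=6, I/O yield, promote→Q0. Q0=[P3,P4,P5] Q1=[P1,P2] Q2=[]
t=27-28: P3@Q0 runs 1, rem=0, completes. Q0=[P4,P5] Q1=[P1,P2] Q2=[]
t=28-29: P4@Q0 runs 1, rem=6, I/O yield, promote→Q0. Q0=[P5,P4] Q1=[P1,P2] Q2=[]
t=29-30: P5@Q0 runs 1, rem=5, I/O yield, promote→Q0. Q0=[P4,P5] Q1=[P1,P2] Q2=[]
t=30-31: P4@Q0 runs 1, rem=5, I/O yield, promote→Q0. Q0=[P5,P4] Q1=[P1,P2] Q2=[]
t=31-32: P5@Q0 runs 1, rem=4, I/O yield, promote→Q0. Q0=[P4,P5] Q1=[P1,P2] Q2=[]
t=32-33: P4@Q0 runs 1, rem=4, I/O yield, promote→Q0. Q0=[P5,P4] Q1=[P1,P2] Q2=[]
t=33-34: P5@Q0 runs 1, rem=3, I/O yield, promote→Q0. Q0=[P4,P5] Q1=[P1,P2] Q2=[]
t=34-35: P4@Q0 runs 1, rem=3, I/O yield, promote→Q0. Q0=[P5,P4] Q1=[P1,P2] Q2=[]
t=35-36: P5@Q0 runs 1, rem=2, I/O yield, promote→Q0. Q0=[P4,P5] Q1=[P1,P2] Q2=[]
t=36-37: P4@Q0 runs 1, rem=2, I/O yield, promote→Q0. Q0=[P5,P4] Q1=[P1,P2] Q2=[]
t=37-38: P5@Q0 runs 1, rem=1, I/O yield, promote→Q0. Q0=[P4,P5] Q1=[P1,P2] Q2=[]
t=38-39: P4@Q0 runs 1, rem=1, I/O yield, promote→Q0. Q0=[P5,P4] Q1=[P1,P2] Q2=[]
t=39-40: P5@Q0 runs 1, rem=0, completes. Q0=[P4] Q1=[P1,P2] Q2=[]
t=40-41: P4@Q0 runs 1, rem=0, completes. Q0=[] Q1=[P1,P2] Q2=[]
t=41-44: P1@Q1 runs 3, rem=0, completes. Q0=[] Q1=[P2] Q2=[]
t=44-49: P2@Q1 runs 5, rem=1, quantum used, demote→Q2. Q0=[] Q1=[] Q2=[P2]
t=49-50: P2@Q2 runs 1, rem=0, completes. Q0=[] Q1=[] Q2=[]

Answer: P1(0-3) P2(3-6) P3(6-7) P4(7-8) P5(8-9) P3(9-10) P4(10-11) P5(11-12) P3(12-13) P4(13-14) P5(14-15) P3(15-16) P4(16-17) P5(17-18) P3(18-19) P4(19-20) P5(20-21) P3(21-22) P4(22-23) P5(23-24) P3(24-25) P4(25-26) P5(26-27) P3(27-28) P4(28-29) P5(29-30) P4(30-31) P5(31-32) P4(32-33) P5(33-34) P4(34-35) P5(35-36) P4(36-37) P5(37-38) P4(38-39) P5(39-40) P4(40-41) P1(41-44) P2(44-49) P2(49-50)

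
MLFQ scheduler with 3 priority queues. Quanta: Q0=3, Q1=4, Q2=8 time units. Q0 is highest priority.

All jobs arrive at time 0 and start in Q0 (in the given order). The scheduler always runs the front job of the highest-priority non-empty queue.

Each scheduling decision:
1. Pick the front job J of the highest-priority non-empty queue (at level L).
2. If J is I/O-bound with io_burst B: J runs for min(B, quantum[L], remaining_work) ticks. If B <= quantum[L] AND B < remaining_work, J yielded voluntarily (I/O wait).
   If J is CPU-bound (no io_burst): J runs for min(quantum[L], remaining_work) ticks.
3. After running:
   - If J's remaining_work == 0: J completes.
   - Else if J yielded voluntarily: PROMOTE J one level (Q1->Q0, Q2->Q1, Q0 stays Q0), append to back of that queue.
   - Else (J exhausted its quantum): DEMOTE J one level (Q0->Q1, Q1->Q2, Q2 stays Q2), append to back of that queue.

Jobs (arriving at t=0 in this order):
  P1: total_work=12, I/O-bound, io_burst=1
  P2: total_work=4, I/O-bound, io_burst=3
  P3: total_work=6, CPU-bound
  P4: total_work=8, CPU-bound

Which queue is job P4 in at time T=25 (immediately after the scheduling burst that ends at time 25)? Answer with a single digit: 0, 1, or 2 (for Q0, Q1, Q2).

t=0-1: P1@Q0 runs 1, rem=11, I/O yield, promote→Q0. Q0=[P2,P3,P4,P1] Q1=[] Q2=[]
t=1-4: P2@Q0 runs 3, rem=1, I/O yield, promote→Q0. Q0=[P3,P4,P1,P2] Q1=[] Q2=[]
t=4-7: P3@Q0 runs 3, rem=3, quantum used, demote→Q1. Q0=[P4,P1,P2] Q1=[P3] Q2=[]
t=7-10: P4@Q0 runs 3, rem=5, quantum used, demote→Q1. Q0=[P1,P2] Q1=[P3,P4] Q2=[]
t=10-11: P1@Q0 runs 1, rem=10, I/O yield, promote→Q0. Q0=[P2,P1] Q1=[P3,P4] Q2=[]
t=11-12: P2@Q0 runs 1, rem=0, completes. Q0=[P1] Q1=[P3,P4] Q2=[]
t=12-13: P1@Q0 runs 1, rem=9, I/O yield, promote→Q0. Q0=[P1] Q1=[P3,P4] Q2=[]
t=13-14: P1@Q0 runs 1, rem=8, I/O yield, promote→Q0. Q0=[P1] Q1=[P3,P4] Q2=[]
t=14-15: P1@Q0 runs 1, rem=7, I/O yield, promote→Q0. Q0=[P1] Q1=[P3,P4] Q2=[]
t=15-16: P1@Q0 runs 1, rem=6, I/O yield, promote→Q0. Q0=[P1] Q1=[P3,P4] Q2=[]
t=16-17: P1@Q0 runs 1, rem=5, I/O yield, promote→Q0. Q0=[P1] Q1=[P3,P4] Q2=[]
t=17-18: P1@Q0 runs 1, rem=4, I/O yield, promote→Q0. Q0=[P1] Q1=[P3,P4] Q2=[]
t=18-19: P1@Q0 runs 1, rem=3, I/O yield, promote→Q0. Q0=[P1] Q1=[P3,P4] Q2=[]
t=19-20: P1@Q0 runs 1, rem=2, I/O yield, promote→Q0. Q0=[P1] Q1=[P3,P4] Q2=[]
t=20-21: P1@Q0 runs 1, rem=1, I/O yield, promote→Q0. Q0=[P1] Q1=[P3,P4] Q2=[]
t=21-22: P1@Q0 runs 1, rem=0, completes. Q0=[] Q1=[P3,P4] Q2=[]
t=22-25: P3@Q1 runs 3, rem=0, completes. Q0=[] Q1=[P4] Q2=[]
t=25-29: P4@Q1 runs 4, rem=1, quantum used, demote→Q2. Q0=[] Q1=[] Q2=[P4]
t=29-30: P4@Q2 runs 1, rem=0, completes. Q0=[] Q1=[] Q2=[]

Answer: 1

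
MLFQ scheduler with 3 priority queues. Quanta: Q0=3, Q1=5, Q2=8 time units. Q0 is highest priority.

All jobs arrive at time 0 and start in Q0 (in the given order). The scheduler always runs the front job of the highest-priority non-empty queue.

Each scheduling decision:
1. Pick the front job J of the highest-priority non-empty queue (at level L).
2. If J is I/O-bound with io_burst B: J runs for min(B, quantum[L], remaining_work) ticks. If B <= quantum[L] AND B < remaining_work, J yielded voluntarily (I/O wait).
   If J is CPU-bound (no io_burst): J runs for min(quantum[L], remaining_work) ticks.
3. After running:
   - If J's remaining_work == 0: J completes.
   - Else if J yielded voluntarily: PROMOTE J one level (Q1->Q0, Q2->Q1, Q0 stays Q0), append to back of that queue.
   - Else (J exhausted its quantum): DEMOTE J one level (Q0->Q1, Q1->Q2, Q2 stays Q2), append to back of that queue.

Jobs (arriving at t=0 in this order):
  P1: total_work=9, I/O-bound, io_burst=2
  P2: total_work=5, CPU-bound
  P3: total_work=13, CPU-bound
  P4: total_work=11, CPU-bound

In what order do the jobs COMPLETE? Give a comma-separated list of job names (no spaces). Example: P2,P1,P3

t=0-2: P1@Q0 runs 2, rem=7, I/O yield, promote→Q0. Q0=[P2,P3,P4,P1] Q1=[] Q2=[]
t=2-5: P2@Q0 runs 3, rem=2, quantum used, demote→Q1. Q0=[P3,P4,P1] Q1=[P2] Q2=[]
t=5-8: P3@Q0 runs 3, rem=10, quantum used, demote→Q1. Q0=[P4,P1] Q1=[P2,P3] Q2=[]
t=8-11: P4@Q0 runs 3, rem=8, quantum used, demote→Q1. Q0=[P1] Q1=[P2,P3,P4] Q2=[]
t=11-13: P1@Q0 runs 2, rem=5, I/O yield, promote→Q0. Q0=[P1] Q1=[P2,P3,P4] Q2=[]
t=13-15: P1@Q0 runs 2, rem=3, I/O yield, promote→Q0. Q0=[P1] Q1=[P2,P3,P4] Q2=[]
t=15-17: P1@Q0 runs 2, rem=1, I/O yield, promote→Q0. Q0=[P1] Q1=[P2,P3,P4] Q2=[]
t=17-18: P1@Q0 runs 1, rem=0, completes. Q0=[] Q1=[P2,P3,P4] Q2=[]
t=18-20: P2@Q1 runs 2, rem=0, completes. Q0=[] Q1=[P3,P4] Q2=[]
t=20-25: P3@Q1 runs 5, rem=5, quantum used, demote→Q2. Q0=[] Q1=[P4] Q2=[P3]
t=25-30: P4@Q1 runs 5, rem=3, quantum used, demote→Q2. Q0=[] Q1=[] Q2=[P3,P4]
t=30-35: P3@Q2 runs 5, rem=0, completes. Q0=[] Q1=[] Q2=[P4]
t=35-38: P4@Q2 runs 3, rem=0, completes. Q0=[] Q1=[] Q2=[]

Answer: P1,P2,P3,P4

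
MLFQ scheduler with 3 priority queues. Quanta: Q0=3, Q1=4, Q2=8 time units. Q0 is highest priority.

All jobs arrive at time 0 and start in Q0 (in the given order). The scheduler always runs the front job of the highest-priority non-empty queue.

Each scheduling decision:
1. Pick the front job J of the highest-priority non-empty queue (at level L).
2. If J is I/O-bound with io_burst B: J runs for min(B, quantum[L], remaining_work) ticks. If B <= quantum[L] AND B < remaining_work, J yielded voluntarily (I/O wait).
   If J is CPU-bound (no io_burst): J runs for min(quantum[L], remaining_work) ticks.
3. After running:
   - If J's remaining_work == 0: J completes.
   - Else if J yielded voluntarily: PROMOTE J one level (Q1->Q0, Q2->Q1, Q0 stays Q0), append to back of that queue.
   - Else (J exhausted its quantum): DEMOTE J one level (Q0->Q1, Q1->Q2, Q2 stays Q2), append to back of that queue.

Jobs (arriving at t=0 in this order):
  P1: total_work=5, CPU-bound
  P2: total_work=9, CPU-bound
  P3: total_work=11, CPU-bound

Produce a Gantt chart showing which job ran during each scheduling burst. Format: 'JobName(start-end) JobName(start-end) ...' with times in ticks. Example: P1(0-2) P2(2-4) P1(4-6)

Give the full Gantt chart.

Answer: P1(0-3) P2(3-6) P3(6-9) P1(9-11) P2(11-15) P3(15-19) P2(19-21) P3(21-25)

Derivation:
t=0-3: P1@Q0 runs 3, rem=2, quantum used, demote→Q1. Q0=[P2,P3] Q1=[P1] Q2=[]
t=3-6: P2@Q0 runs 3, rem=6, quantum used, demote→Q1. Q0=[P3] Q1=[P1,P2] Q2=[]
t=6-9: P3@Q0 runs 3, rem=8, quantum used, demote→Q1. Q0=[] Q1=[P1,P2,P3] Q2=[]
t=9-11: P1@Q1 runs 2, rem=0, completes. Q0=[] Q1=[P2,P3] Q2=[]
t=11-15: P2@Q1 runs 4, rem=2, quantum used, demote→Q2. Q0=[] Q1=[P3] Q2=[P2]
t=15-19: P3@Q1 runs 4, rem=4, quantum used, demote→Q2. Q0=[] Q1=[] Q2=[P2,P3]
t=19-21: P2@Q2 runs 2, rem=0, completes. Q0=[] Q1=[] Q2=[P3]
t=21-25: P3@Q2 runs 4, rem=0, completes. Q0=[] Q1=[] Q2=[]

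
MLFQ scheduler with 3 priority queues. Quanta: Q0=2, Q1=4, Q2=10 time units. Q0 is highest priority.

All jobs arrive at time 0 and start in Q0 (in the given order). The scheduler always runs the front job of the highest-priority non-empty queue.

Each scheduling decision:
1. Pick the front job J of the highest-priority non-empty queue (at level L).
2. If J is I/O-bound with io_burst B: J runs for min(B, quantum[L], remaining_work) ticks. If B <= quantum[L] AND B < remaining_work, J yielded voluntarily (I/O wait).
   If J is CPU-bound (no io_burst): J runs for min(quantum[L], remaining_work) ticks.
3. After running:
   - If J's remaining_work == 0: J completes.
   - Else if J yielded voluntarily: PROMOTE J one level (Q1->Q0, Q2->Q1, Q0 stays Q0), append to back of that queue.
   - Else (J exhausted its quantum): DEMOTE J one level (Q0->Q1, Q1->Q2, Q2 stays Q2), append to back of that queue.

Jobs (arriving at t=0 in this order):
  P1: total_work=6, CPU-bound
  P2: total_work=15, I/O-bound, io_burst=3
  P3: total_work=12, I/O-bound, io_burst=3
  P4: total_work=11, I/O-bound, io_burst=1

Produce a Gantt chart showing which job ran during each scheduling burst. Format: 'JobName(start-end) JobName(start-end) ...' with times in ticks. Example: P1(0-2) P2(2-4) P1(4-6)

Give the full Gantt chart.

t=0-2: P1@Q0 runs 2, rem=4, quantum used, demote→Q1. Q0=[P2,P3,P4] Q1=[P1] Q2=[]
t=2-4: P2@Q0 runs 2, rem=13, quantum used, demote→Q1. Q0=[P3,P4] Q1=[P1,P2] Q2=[]
t=4-6: P3@Q0 runs 2, rem=10, quantum used, demote→Q1. Q0=[P4] Q1=[P1,P2,P3] Q2=[]
t=6-7: P4@Q0 runs 1, rem=10, I/O yield, promote→Q0. Q0=[P4] Q1=[P1,P2,P3] Q2=[]
t=7-8: P4@Q0 runs 1, rem=9, I/O yield, promote→Q0. Q0=[P4] Q1=[P1,P2,P3] Q2=[]
t=8-9: P4@Q0 runs 1, rem=8, I/O yield, promote→Q0. Q0=[P4] Q1=[P1,P2,P3] Q2=[]
t=9-10: P4@Q0 runs 1, rem=7, I/O yield, promote→Q0. Q0=[P4] Q1=[P1,P2,P3] Q2=[]
t=10-11: P4@Q0 runs 1, rem=6, I/O yield, promote→Q0. Q0=[P4] Q1=[P1,P2,P3] Q2=[]
t=11-12: P4@Q0 runs 1, rem=5, I/O yield, promote→Q0. Q0=[P4] Q1=[P1,P2,P3] Q2=[]
t=12-13: P4@Q0 runs 1, rem=4, I/O yield, promote→Q0. Q0=[P4] Q1=[P1,P2,P3] Q2=[]
t=13-14: P4@Q0 runs 1, rem=3, I/O yield, promote→Q0. Q0=[P4] Q1=[P1,P2,P3] Q2=[]
t=14-15: P4@Q0 runs 1, rem=2, I/O yield, promote→Q0. Q0=[P4] Q1=[P1,P2,P3] Q2=[]
t=15-16: P4@Q0 runs 1, rem=1, I/O yield, promote→Q0. Q0=[P4] Q1=[P1,P2,P3] Q2=[]
t=16-17: P4@Q0 runs 1, rem=0, completes. Q0=[] Q1=[P1,P2,P3] Q2=[]
t=17-21: P1@Q1 runs 4, rem=0, completes. Q0=[] Q1=[P2,P3] Q2=[]
t=21-24: P2@Q1 runs 3, rem=10, I/O yield, promote→Q0. Q0=[P2] Q1=[P3] Q2=[]
t=24-26: P2@Q0 runs 2, rem=8, quantum used, demote→Q1. Q0=[] Q1=[P3,P2] Q2=[]
t=26-29: P3@Q1 runs 3, rem=7, I/O yield, promote→Q0. Q0=[P3] Q1=[P2] Q2=[]
t=29-31: P3@Q0 runs 2, rem=5, quantum used, demote→Q1. Q0=[] Q1=[P2,P3] Q2=[]
t=31-34: P2@Q1 runs 3, rem=5, I/O yield, promote→Q0. Q0=[P2] Q1=[P3] Q2=[]
t=34-36: P2@Q0 runs 2, rem=3, quantum used, demote→Q1. Q0=[] Q1=[P3,P2] Q2=[]
t=36-39: P3@Q1 runs 3, rem=2, I/O yield, promote→Q0. Q0=[P3] Q1=[P2] Q2=[]
t=39-41: P3@Q0 runs 2, rem=0, completes. Q0=[] Q1=[P2] Q2=[]
t=41-44: P2@Q1 runs 3, rem=0, completes. Q0=[] Q1=[] Q2=[]

Answer: P1(0-2) P2(2-4) P3(4-6) P4(6-7) P4(7-8) P4(8-9) P4(9-10) P4(10-11) P4(11-12) P4(12-13) P4(13-14) P4(14-15) P4(15-16) P4(16-17) P1(17-21) P2(21-24) P2(24-26) P3(26-29) P3(29-31) P2(31-34) P2(34-36) P3(36-39) P3(39-41) P2(41-44)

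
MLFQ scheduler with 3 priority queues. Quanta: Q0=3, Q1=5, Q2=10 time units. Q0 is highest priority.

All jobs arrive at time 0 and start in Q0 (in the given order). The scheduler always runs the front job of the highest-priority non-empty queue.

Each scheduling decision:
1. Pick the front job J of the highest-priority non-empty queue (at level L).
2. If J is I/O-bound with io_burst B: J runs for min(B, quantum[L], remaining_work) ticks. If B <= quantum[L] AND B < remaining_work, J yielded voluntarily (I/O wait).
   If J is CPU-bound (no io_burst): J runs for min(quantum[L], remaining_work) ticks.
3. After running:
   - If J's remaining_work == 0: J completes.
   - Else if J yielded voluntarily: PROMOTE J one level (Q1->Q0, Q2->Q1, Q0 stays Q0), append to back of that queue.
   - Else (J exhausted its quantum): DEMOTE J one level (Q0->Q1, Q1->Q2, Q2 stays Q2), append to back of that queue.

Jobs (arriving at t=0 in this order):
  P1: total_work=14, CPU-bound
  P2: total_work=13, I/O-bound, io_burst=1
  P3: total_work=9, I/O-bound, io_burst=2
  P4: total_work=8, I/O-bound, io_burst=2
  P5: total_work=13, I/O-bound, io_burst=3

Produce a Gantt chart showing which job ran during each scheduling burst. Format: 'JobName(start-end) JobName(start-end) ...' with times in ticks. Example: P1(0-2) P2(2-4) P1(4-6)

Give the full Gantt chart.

Answer: P1(0-3) P2(3-4) P3(4-6) P4(6-8) P5(8-11) P2(11-12) P3(12-14) P4(14-16) P5(16-19) P2(19-20) P3(20-22) P4(22-24) P5(24-27) P2(27-28) P3(28-30) P4(30-32) P5(32-35) P2(35-36) P3(36-37) P5(37-38) P2(38-39) P2(39-40) P2(40-41) P2(41-42) P2(42-43) P2(43-44) P2(44-45) P2(45-46) P1(46-51) P1(51-57)

Derivation:
t=0-3: P1@Q0 runs 3, rem=11, quantum used, demote→Q1. Q0=[P2,P3,P4,P5] Q1=[P1] Q2=[]
t=3-4: P2@Q0 runs 1, rem=12, I/O yield, promote→Q0. Q0=[P3,P4,P5,P2] Q1=[P1] Q2=[]
t=4-6: P3@Q0 runs 2, rem=7, I/O yield, promote→Q0. Q0=[P4,P5,P2,P3] Q1=[P1] Q2=[]
t=6-8: P4@Q0 runs 2, rem=6, I/O yield, promote→Q0. Q0=[P5,P2,P3,P4] Q1=[P1] Q2=[]
t=8-11: P5@Q0 runs 3, rem=10, I/O yield, promote→Q0. Q0=[P2,P3,P4,P5] Q1=[P1] Q2=[]
t=11-12: P2@Q0 runs 1, rem=11, I/O yield, promote→Q0. Q0=[P3,P4,P5,P2] Q1=[P1] Q2=[]
t=12-14: P3@Q0 runs 2, rem=5, I/O yield, promote→Q0. Q0=[P4,P5,P2,P3] Q1=[P1] Q2=[]
t=14-16: P4@Q0 runs 2, rem=4, I/O yield, promote→Q0. Q0=[P5,P2,P3,P4] Q1=[P1] Q2=[]
t=16-19: P5@Q0 runs 3, rem=7, I/O yield, promote→Q0. Q0=[P2,P3,P4,P5] Q1=[P1] Q2=[]
t=19-20: P2@Q0 runs 1, rem=10, I/O yield, promote→Q0. Q0=[P3,P4,P5,P2] Q1=[P1] Q2=[]
t=20-22: P3@Q0 runs 2, rem=3, I/O yield, promote→Q0. Q0=[P4,P5,P2,P3] Q1=[P1] Q2=[]
t=22-24: P4@Q0 runs 2, rem=2, I/O yield, promote→Q0. Q0=[P5,P2,P3,P4] Q1=[P1] Q2=[]
t=24-27: P5@Q0 runs 3, rem=4, I/O yield, promote→Q0. Q0=[P2,P3,P4,P5] Q1=[P1] Q2=[]
t=27-28: P2@Q0 runs 1, rem=9, I/O yield, promote→Q0. Q0=[P3,P4,P5,P2] Q1=[P1] Q2=[]
t=28-30: P3@Q0 runs 2, rem=1, I/O yield, promote→Q0. Q0=[P4,P5,P2,P3] Q1=[P1] Q2=[]
t=30-32: P4@Q0 runs 2, rem=0, completes. Q0=[P5,P2,P3] Q1=[P1] Q2=[]
t=32-35: P5@Q0 runs 3, rem=1, I/O yield, promote→Q0. Q0=[P2,P3,P5] Q1=[P1] Q2=[]
t=35-36: P2@Q0 runs 1, rem=8, I/O yield, promote→Q0. Q0=[P3,P5,P2] Q1=[P1] Q2=[]
t=36-37: P3@Q0 runs 1, rem=0, completes. Q0=[P5,P2] Q1=[P1] Q2=[]
t=37-38: P5@Q0 runs 1, rem=0, completes. Q0=[P2] Q1=[P1] Q2=[]
t=38-39: P2@Q0 runs 1, rem=7, I/O yield, promote→Q0. Q0=[P2] Q1=[P1] Q2=[]
t=39-40: P2@Q0 runs 1, rem=6, I/O yield, promote→Q0. Q0=[P2] Q1=[P1] Q2=[]
t=40-41: P2@Q0 runs 1, rem=5, I/O yield, promote→Q0. Q0=[P2] Q1=[P1] Q2=[]
t=41-42: P2@Q0 runs 1, rem=4, I/O yield, promote→Q0. Q0=[P2] Q1=[P1] Q2=[]
t=42-43: P2@Q0 runs 1, rem=3, I/O yield, promote→Q0. Q0=[P2] Q1=[P1] Q2=[]
t=43-44: P2@Q0 runs 1, rem=2, I/O yield, promote→Q0. Q0=[P2] Q1=[P1] Q2=[]
t=44-45: P2@Q0 runs 1, rem=1, I/O yield, promote→Q0. Q0=[P2] Q1=[P1] Q2=[]
t=45-46: P2@Q0 runs 1, rem=0, completes. Q0=[] Q1=[P1] Q2=[]
t=46-51: P1@Q1 runs 5, rem=6, quantum used, demote→Q2. Q0=[] Q1=[] Q2=[P1]
t=51-57: P1@Q2 runs 6, rem=0, completes. Q0=[] Q1=[] Q2=[]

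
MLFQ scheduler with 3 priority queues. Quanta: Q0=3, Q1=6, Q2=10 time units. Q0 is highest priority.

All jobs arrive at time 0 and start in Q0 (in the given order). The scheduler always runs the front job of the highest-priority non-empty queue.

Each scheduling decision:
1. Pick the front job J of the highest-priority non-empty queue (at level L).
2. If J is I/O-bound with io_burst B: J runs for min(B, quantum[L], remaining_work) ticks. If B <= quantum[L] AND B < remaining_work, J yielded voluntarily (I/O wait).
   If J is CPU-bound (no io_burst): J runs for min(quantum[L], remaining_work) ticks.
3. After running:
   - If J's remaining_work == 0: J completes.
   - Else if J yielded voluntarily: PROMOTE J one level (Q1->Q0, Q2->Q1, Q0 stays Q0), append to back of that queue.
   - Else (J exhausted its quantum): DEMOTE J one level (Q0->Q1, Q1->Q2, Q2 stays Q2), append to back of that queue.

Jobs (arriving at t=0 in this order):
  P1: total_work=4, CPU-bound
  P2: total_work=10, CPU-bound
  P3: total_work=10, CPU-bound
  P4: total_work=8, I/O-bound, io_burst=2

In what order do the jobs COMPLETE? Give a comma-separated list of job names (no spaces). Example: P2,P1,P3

Answer: P4,P1,P2,P3

Derivation:
t=0-3: P1@Q0 runs 3, rem=1, quantum used, demote→Q1. Q0=[P2,P3,P4] Q1=[P1] Q2=[]
t=3-6: P2@Q0 runs 3, rem=7, quantum used, demote→Q1. Q0=[P3,P4] Q1=[P1,P2] Q2=[]
t=6-9: P3@Q0 runs 3, rem=7, quantum used, demote→Q1. Q0=[P4] Q1=[P1,P2,P3] Q2=[]
t=9-11: P4@Q0 runs 2, rem=6, I/O yield, promote→Q0. Q0=[P4] Q1=[P1,P2,P3] Q2=[]
t=11-13: P4@Q0 runs 2, rem=4, I/O yield, promote→Q0. Q0=[P4] Q1=[P1,P2,P3] Q2=[]
t=13-15: P4@Q0 runs 2, rem=2, I/O yield, promote→Q0. Q0=[P4] Q1=[P1,P2,P3] Q2=[]
t=15-17: P4@Q0 runs 2, rem=0, completes. Q0=[] Q1=[P1,P2,P3] Q2=[]
t=17-18: P1@Q1 runs 1, rem=0, completes. Q0=[] Q1=[P2,P3] Q2=[]
t=18-24: P2@Q1 runs 6, rem=1, quantum used, demote→Q2. Q0=[] Q1=[P3] Q2=[P2]
t=24-30: P3@Q1 runs 6, rem=1, quantum used, demote→Q2. Q0=[] Q1=[] Q2=[P2,P3]
t=30-31: P2@Q2 runs 1, rem=0, completes. Q0=[] Q1=[] Q2=[P3]
t=31-32: P3@Q2 runs 1, rem=0, completes. Q0=[] Q1=[] Q2=[]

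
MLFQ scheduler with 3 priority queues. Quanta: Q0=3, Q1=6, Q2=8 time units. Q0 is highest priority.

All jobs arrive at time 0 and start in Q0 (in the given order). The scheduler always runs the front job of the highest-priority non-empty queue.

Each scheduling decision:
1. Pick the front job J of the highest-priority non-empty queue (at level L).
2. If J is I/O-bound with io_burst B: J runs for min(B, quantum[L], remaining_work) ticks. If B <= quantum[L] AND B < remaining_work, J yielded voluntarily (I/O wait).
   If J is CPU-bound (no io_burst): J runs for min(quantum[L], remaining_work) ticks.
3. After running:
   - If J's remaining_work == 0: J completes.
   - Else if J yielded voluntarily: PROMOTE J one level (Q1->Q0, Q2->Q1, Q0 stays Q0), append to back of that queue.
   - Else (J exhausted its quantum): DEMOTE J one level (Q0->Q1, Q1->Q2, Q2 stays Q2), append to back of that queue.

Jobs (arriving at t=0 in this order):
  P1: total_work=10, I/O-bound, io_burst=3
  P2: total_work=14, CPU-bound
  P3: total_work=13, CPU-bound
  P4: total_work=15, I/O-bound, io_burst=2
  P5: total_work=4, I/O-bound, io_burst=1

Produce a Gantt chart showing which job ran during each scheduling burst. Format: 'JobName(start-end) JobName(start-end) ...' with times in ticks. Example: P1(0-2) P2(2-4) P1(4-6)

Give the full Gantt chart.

Answer: P1(0-3) P2(3-6) P3(6-9) P4(9-11) P5(11-12) P1(12-15) P4(15-17) P5(17-18) P1(18-21) P4(21-23) P5(23-24) P1(24-25) P4(25-27) P5(27-28) P4(28-30) P4(30-32) P4(32-34) P4(34-35) P2(35-41) P3(41-47) P2(47-52) P3(52-56)

Derivation:
t=0-3: P1@Q0 runs 3, rem=7, I/O yield, promote→Q0. Q0=[P2,P3,P4,P5,P1] Q1=[] Q2=[]
t=3-6: P2@Q0 runs 3, rem=11, quantum used, demote→Q1. Q0=[P3,P4,P5,P1] Q1=[P2] Q2=[]
t=6-9: P3@Q0 runs 3, rem=10, quantum used, demote→Q1. Q0=[P4,P5,P1] Q1=[P2,P3] Q2=[]
t=9-11: P4@Q0 runs 2, rem=13, I/O yield, promote→Q0. Q0=[P5,P1,P4] Q1=[P2,P3] Q2=[]
t=11-12: P5@Q0 runs 1, rem=3, I/O yield, promote→Q0. Q0=[P1,P4,P5] Q1=[P2,P3] Q2=[]
t=12-15: P1@Q0 runs 3, rem=4, I/O yield, promote→Q0. Q0=[P4,P5,P1] Q1=[P2,P3] Q2=[]
t=15-17: P4@Q0 runs 2, rem=11, I/O yield, promote→Q0. Q0=[P5,P1,P4] Q1=[P2,P3] Q2=[]
t=17-18: P5@Q0 runs 1, rem=2, I/O yield, promote→Q0. Q0=[P1,P4,P5] Q1=[P2,P3] Q2=[]
t=18-21: P1@Q0 runs 3, rem=1, I/O yield, promote→Q0. Q0=[P4,P5,P1] Q1=[P2,P3] Q2=[]
t=21-23: P4@Q0 runs 2, rem=9, I/O yield, promote→Q0. Q0=[P5,P1,P4] Q1=[P2,P3] Q2=[]
t=23-24: P5@Q0 runs 1, rem=1, I/O yield, promote→Q0. Q0=[P1,P4,P5] Q1=[P2,P3] Q2=[]
t=24-25: P1@Q0 runs 1, rem=0, completes. Q0=[P4,P5] Q1=[P2,P3] Q2=[]
t=25-27: P4@Q0 runs 2, rem=7, I/O yield, promote→Q0. Q0=[P5,P4] Q1=[P2,P3] Q2=[]
t=27-28: P5@Q0 runs 1, rem=0, completes. Q0=[P4] Q1=[P2,P3] Q2=[]
t=28-30: P4@Q0 runs 2, rem=5, I/O yield, promote→Q0. Q0=[P4] Q1=[P2,P3] Q2=[]
t=30-32: P4@Q0 runs 2, rem=3, I/O yield, promote→Q0. Q0=[P4] Q1=[P2,P3] Q2=[]
t=32-34: P4@Q0 runs 2, rem=1, I/O yield, promote→Q0. Q0=[P4] Q1=[P2,P3] Q2=[]
t=34-35: P4@Q0 runs 1, rem=0, completes. Q0=[] Q1=[P2,P3] Q2=[]
t=35-41: P2@Q1 runs 6, rem=5, quantum used, demote→Q2. Q0=[] Q1=[P3] Q2=[P2]
t=41-47: P3@Q1 runs 6, rem=4, quantum used, demote→Q2. Q0=[] Q1=[] Q2=[P2,P3]
t=47-52: P2@Q2 runs 5, rem=0, completes. Q0=[] Q1=[] Q2=[P3]
t=52-56: P3@Q2 runs 4, rem=0, completes. Q0=[] Q1=[] Q2=[]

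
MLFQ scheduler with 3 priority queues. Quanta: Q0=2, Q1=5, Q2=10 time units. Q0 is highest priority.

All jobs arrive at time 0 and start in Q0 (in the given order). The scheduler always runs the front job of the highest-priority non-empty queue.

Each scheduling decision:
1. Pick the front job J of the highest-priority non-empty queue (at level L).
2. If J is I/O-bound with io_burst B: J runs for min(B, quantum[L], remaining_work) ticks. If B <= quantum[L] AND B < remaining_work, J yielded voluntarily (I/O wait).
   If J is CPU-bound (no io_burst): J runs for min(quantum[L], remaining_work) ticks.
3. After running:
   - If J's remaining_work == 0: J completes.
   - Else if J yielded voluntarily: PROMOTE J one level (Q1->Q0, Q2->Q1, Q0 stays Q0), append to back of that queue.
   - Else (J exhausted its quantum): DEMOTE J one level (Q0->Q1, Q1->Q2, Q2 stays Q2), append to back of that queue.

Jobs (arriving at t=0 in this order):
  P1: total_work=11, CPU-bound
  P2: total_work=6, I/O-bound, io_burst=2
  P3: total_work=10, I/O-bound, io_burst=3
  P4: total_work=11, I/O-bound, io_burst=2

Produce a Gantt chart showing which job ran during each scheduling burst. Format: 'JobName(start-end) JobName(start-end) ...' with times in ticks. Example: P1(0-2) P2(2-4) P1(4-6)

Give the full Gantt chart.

Answer: P1(0-2) P2(2-4) P3(4-6) P4(6-8) P2(8-10) P4(10-12) P2(12-14) P4(14-16) P4(16-18) P4(18-20) P4(20-21) P1(21-26) P3(26-29) P3(29-31) P3(31-34) P1(34-38)

Derivation:
t=0-2: P1@Q0 runs 2, rem=9, quantum used, demote→Q1. Q0=[P2,P3,P4] Q1=[P1] Q2=[]
t=2-4: P2@Q0 runs 2, rem=4, I/O yield, promote→Q0. Q0=[P3,P4,P2] Q1=[P1] Q2=[]
t=4-6: P3@Q0 runs 2, rem=8, quantum used, demote→Q1. Q0=[P4,P2] Q1=[P1,P3] Q2=[]
t=6-8: P4@Q0 runs 2, rem=9, I/O yield, promote→Q0. Q0=[P2,P4] Q1=[P1,P3] Q2=[]
t=8-10: P2@Q0 runs 2, rem=2, I/O yield, promote→Q0. Q0=[P4,P2] Q1=[P1,P3] Q2=[]
t=10-12: P4@Q0 runs 2, rem=7, I/O yield, promote→Q0. Q0=[P2,P4] Q1=[P1,P3] Q2=[]
t=12-14: P2@Q0 runs 2, rem=0, completes. Q0=[P4] Q1=[P1,P3] Q2=[]
t=14-16: P4@Q0 runs 2, rem=5, I/O yield, promote→Q0. Q0=[P4] Q1=[P1,P3] Q2=[]
t=16-18: P4@Q0 runs 2, rem=3, I/O yield, promote→Q0. Q0=[P4] Q1=[P1,P3] Q2=[]
t=18-20: P4@Q0 runs 2, rem=1, I/O yield, promote→Q0. Q0=[P4] Q1=[P1,P3] Q2=[]
t=20-21: P4@Q0 runs 1, rem=0, completes. Q0=[] Q1=[P1,P3] Q2=[]
t=21-26: P1@Q1 runs 5, rem=4, quantum used, demote→Q2. Q0=[] Q1=[P3] Q2=[P1]
t=26-29: P3@Q1 runs 3, rem=5, I/O yield, promote→Q0. Q0=[P3] Q1=[] Q2=[P1]
t=29-31: P3@Q0 runs 2, rem=3, quantum used, demote→Q1. Q0=[] Q1=[P3] Q2=[P1]
t=31-34: P3@Q1 runs 3, rem=0, completes. Q0=[] Q1=[] Q2=[P1]
t=34-38: P1@Q2 runs 4, rem=0, completes. Q0=[] Q1=[] Q2=[]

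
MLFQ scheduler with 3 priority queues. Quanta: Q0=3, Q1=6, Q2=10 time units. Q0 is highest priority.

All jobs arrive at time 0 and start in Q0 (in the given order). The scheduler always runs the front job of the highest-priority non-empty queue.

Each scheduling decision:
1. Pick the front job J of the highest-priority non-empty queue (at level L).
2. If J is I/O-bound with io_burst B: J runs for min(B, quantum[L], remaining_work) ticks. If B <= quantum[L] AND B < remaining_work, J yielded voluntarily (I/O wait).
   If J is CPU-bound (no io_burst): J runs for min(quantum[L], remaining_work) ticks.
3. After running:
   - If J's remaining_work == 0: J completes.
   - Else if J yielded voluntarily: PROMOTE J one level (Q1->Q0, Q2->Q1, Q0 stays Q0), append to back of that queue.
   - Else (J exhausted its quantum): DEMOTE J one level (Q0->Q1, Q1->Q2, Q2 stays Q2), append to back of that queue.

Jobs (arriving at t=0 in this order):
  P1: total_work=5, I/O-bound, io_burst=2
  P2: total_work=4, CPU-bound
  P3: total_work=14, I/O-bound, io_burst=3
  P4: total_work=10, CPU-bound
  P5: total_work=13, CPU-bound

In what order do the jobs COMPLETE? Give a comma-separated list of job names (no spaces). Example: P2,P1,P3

t=0-2: P1@Q0 runs 2, rem=3, I/O yield, promote→Q0. Q0=[P2,P3,P4,P5,P1] Q1=[] Q2=[]
t=2-5: P2@Q0 runs 3, rem=1, quantum used, demote→Q1. Q0=[P3,P4,P5,P1] Q1=[P2] Q2=[]
t=5-8: P3@Q0 runs 3, rem=11, I/O yield, promote→Q0. Q0=[P4,P5,P1,P3] Q1=[P2] Q2=[]
t=8-11: P4@Q0 runs 3, rem=7, quantum used, demote→Q1. Q0=[P5,P1,P3] Q1=[P2,P4] Q2=[]
t=11-14: P5@Q0 runs 3, rem=10, quantum used, demote→Q1. Q0=[P1,P3] Q1=[P2,P4,P5] Q2=[]
t=14-16: P1@Q0 runs 2, rem=1, I/O yield, promote→Q0. Q0=[P3,P1] Q1=[P2,P4,P5] Q2=[]
t=16-19: P3@Q0 runs 3, rem=8, I/O yield, promote→Q0. Q0=[P1,P3] Q1=[P2,P4,P5] Q2=[]
t=19-20: P1@Q0 runs 1, rem=0, completes. Q0=[P3] Q1=[P2,P4,P5] Q2=[]
t=20-23: P3@Q0 runs 3, rem=5, I/O yield, promote→Q0. Q0=[P3] Q1=[P2,P4,P5] Q2=[]
t=23-26: P3@Q0 runs 3, rem=2, I/O yield, promote→Q0. Q0=[P3] Q1=[P2,P4,P5] Q2=[]
t=26-28: P3@Q0 runs 2, rem=0, completes. Q0=[] Q1=[P2,P4,P5] Q2=[]
t=28-29: P2@Q1 runs 1, rem=0, completes. Q0=[] Q1=[P4,P5] Q2=[]
t=29-35: P4@Q1 runs 6, rem=1, quantum used, demote→Q2. Q0=[] Q1=[P5] Q2=[P4]
t=35-41: P5@Q1 runs 6, rem=4, quantum used, demote→Q2. Q0=[] Q1=[] Q2=[P4,P5]
t=41-42: P4@Q2 runs 1, rem=0, completes. Q0=[] Q1=[] Q2=[P5]
t=42-46: P5@Q2 runs 4, rem=0, completes. Q0=[] Q1=[] Q2=[]

Answer: P1,P3,P2,P4,P5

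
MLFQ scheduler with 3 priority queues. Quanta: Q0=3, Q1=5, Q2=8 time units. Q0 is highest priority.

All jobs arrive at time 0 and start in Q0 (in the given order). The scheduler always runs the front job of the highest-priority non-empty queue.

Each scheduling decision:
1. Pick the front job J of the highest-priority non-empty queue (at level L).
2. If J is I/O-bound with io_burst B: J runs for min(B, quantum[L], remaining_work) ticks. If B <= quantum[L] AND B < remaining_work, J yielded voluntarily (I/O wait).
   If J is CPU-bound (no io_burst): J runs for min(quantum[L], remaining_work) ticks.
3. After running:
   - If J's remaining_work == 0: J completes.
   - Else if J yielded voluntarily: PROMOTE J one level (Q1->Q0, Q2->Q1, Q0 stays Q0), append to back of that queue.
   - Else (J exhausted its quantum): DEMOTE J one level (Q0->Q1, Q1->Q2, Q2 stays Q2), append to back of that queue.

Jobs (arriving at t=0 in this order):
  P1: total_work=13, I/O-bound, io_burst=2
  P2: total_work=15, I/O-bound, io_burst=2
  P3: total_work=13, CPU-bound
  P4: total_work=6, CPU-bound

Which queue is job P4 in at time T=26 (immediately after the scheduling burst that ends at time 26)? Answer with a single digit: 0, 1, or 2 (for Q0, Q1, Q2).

t=0-2: P1@Q0 runs 2, rem=11, I/O yield, promote→Q0. Q0=[P2,P3,P4,P1] Q1=[] Q2=[]
t=2-4: P2@Q0 runs 2, rem=13, I/O yield, promote→Q0. Q0=[P3,P4,P1,P2] Q1=[] Q2=[]
t=4-7: P3@Q0 runs 3, rem=10, quantum used, demote→Q1. Q0=[P4,P1,P2] Q1=[P3] Q2=[]
t=7-10: P4@Q0 runs 3, rem=3, quantum used, demote→Q1. Q0=[P1,P2] Q1=[P3,P4] Q2=[]
t=10-12: P1@Q0 runs 2, rem=9, I/O yield, promote→Q0. Q0=[P2,P1] Q1=[P3,P4] Q2=[]
t=12-14: P2@Q0 runs 2, rem=11, I/O yield, promote→Q0. Q0=[P1,P2] Q1=[P3,P4] Q2=[]
t=14-16: P1@Q0 runs 2, rem=7, I/O yield, promote→Q0. Q0=[P2,P1] Q1=[P3,P4] Q2=[]
t=16-18: P2@Q0 runs 2, rem=9, I/O yield, promote→Q0. Q0=[P1,P2] Q1=[P3,P4] Q2=[]
t=18-20: P1@Q0 runs 2, rem=5, I/O yield, promote→Q0. Q0=[P2,P1] Q1=[P3,P4] Q2=[]
t=20-22: P2@Q0 runs 2, rem=7, I/O yield, promote→Q0. Q0=[P1,P2] Q1=[P3,P4] Q2=[]
t=22-24: P1@Q0 runs 2, rem=3, I/O yield, promote→Q0. Q0=[P2,P1] Q1=[P3,P4] Q2=[]
t=24-26: P2@Q0 runs 2, rem=5, I/O yield, promote→Q0. Q0=[P1,P2] Q1=[P3,P4] Q2=[]
t=26-28: P1@Q0 runs 2, rem=1, I/O yield, promote→Q0. Q0=[P2,P1] Q1=[P3,P4] Q2=[]
t=28-30: P2@Q0 runs 2, rem=3, I/O yield, promote→Q0. Q0=[P1,P2] Q1=[P3,P4] Q2=[]
t=30-31: P1@Q0 runs 1, rem=0, completes. Q0=[P2] Q1=[P3,P4] Q2=[]
t=31-33: P2@Q0 runs 2, rem=1, I/O yield, promote→Q0. Q0=[P2] Q1=[P3,P4] Q2=[]
t=33-34: P2@Q0 runs 1, rem=0, completes. Q0=[] Q1=[P3,P4] Q2=[]
t=34-39: P3@Q1 runs 5, rem=5, quantum used, demote→Q2. Q0=[] Q1=[P4] Q2=[P3]
t=39-42: P4@Q1 runs 3, rem=0, completes. Q0=[] Q1=[] Q2=[P3]
t=42-47: P3@Q2 runs 5, rem=0, completes. Q0=[] Q1=[] Q2=[]

Answer: 1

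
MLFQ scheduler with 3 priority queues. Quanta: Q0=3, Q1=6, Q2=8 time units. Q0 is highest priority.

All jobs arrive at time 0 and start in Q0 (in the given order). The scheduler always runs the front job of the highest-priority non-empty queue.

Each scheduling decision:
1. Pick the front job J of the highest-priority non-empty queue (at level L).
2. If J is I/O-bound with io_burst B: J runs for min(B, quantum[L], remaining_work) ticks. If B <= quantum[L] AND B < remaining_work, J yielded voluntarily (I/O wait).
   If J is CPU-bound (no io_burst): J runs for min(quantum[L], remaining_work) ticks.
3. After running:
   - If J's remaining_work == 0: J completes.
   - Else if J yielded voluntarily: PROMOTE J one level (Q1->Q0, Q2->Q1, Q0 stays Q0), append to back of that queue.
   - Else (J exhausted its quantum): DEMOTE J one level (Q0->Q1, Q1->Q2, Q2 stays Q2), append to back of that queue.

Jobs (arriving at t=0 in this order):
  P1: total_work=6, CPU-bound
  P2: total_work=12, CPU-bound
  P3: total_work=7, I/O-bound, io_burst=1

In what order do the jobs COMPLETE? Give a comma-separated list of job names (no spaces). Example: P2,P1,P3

t=0-3: P1@Q0 runs 3, rem=3, quantum used, demote→Q1. Q0=[P2,P3] Q1=[P1] Q2=[]
t=3-6: P2@Q0 runs 3, rem=9, quantum used, demote→Q1. Q0=[P3] Q1=[P1,P2] Q2=[]
t=6-7: P3@Q0 runs 1, rem=6, I/O yield, promote→Q0. Q0=[P3] Q1=[P1,P2] Q2=[]
t=7-8: P3@Q0 runs 1, rem=5, I/O yield, promote→Q0. Q0=[P3] Q1=[P1,P2] Q2=[]
t=8-9: P3@Q0 runs 1, rem=4, I/O yield, promote→Q0. Q0=[P3] Q1=[P1,P2] Q2=[]
t=9-10: P3@Q0 runs 1, rem=3, I/O yield, promote→Q0. Q0=[P3] Q1=[P1,P2] Q2=[]
t=10-11: P3@Q0 runs 1, rem=2, I/O yield, promote→Q0. Q0=[P3] Q1=[P1,P2] Q2=[]
t=11-12: P3@Q0 runs 1, rem=1, I/O yield, promote→Q0. Q0=[P3] Q1=[P1,P2] Q2=[]
t=12-13: P3@Q0 runs 1, rem=0, completes. Q0=[] Q1=[P1,P2] Q2=[]
t=13-16: P1@Q1 runs 3, rem=0, completes. Q0=[] Q1=[P2] Q2=[]
t=16-22: P2@Q1 runs 6, rem=3, quantum used, demote→Q2. Q0=[] Q1=[] Q2=[P2]
t=22-25: P2@Q2 runs 3, rem=0, completes. Q0=[] Q1=[] Q2=[]

Answer: P3,P1,P2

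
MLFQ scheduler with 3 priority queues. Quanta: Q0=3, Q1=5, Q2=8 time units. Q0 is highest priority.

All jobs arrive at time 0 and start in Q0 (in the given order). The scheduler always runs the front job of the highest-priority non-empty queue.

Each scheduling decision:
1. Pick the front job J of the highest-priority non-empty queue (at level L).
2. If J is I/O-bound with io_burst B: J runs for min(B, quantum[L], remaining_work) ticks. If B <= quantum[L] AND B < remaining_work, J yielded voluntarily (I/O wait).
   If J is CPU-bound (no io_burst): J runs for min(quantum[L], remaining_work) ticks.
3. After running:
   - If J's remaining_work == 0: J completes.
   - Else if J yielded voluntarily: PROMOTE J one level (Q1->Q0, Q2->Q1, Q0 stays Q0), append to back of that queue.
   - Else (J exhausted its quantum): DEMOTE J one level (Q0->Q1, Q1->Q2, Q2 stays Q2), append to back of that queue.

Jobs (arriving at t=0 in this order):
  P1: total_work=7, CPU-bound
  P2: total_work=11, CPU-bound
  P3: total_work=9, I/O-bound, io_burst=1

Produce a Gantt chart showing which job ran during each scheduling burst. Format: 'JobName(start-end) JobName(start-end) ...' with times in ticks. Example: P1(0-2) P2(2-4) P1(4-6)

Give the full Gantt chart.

t=0-3: P1@Q0 runs 3, rem=4, quantum used, demote→Q1. Q0=[P2,P3] Q1=[P1] Q2=[]
t=3-6: P2@Q0 runs 3, rem=8, quantum used, demote→Q1. Q0=[P3] Q1=[P1,P2] Q2=[]
t=6-7: P3@Q0 runs 1, rem=8, I/O yield, promote→Q0. Q0=[P3] Q1=[P1,P2] Q2=[]
t=7-8: P3@Q0 runs 1, rem=7, I/O yield, promote→Q0. Q0=[P3] Q1=[P1,P2] Q2=[]
t=8-9: P3@Q0 runs 1, rem=6, I/O yield, promote→Q0. Q0=[P3] Q1=[P1,P2] Q2=[]
t=9-10: P3@Q0 runs 1, rem=5, I/O yield, promote→Q0. Q0=[P3] Q1=[P1,P2] Q2=[]
t=10-11: P3@Q0 runs 1, rem=4, I/O yield, promote→Q0. Q0=[P3] Q1=[P1,P2] Q2=[]
t=11-12: P3@Q0 runs 1, rem=3, I/O yield, promote→Q0. Q0=[P3] Q1=[P1,P2] Q2=[]
t=12-13: P3@Q0 runs 1, rem=2, I/O yield, promote→Q0. Q0=[P3] Q1=[P1,P2] Q2=[]
t=13-14: P3@Q0 runs 1, rem=1, I/O yield, promote→Q0. Q0=[P3] Q1=[P1,P2] Q2=[]
t=14-15: P3@Q0 runs 1, rem=0, completes. Q0=[] Q1=[P1,P2] Q2=[]
t=15-19: P1@Q1 runs 4, rem=0, completes. Q0=[] Q1=[P2] Q2=[]
t=19-24: P2@Q1 runs 5, rem=3, quantum used, demote→Q2. Q0=[] Q1=[] Q2=[P2]
t=24-27: P2@Q2 runs 3, rem=0, completes. Q0=[] Q1=[] Q2=[]

Answer: P1(0-3) P2(3-6) P3(6-7) P3(7-8) P3(8-9) P3(9-10) P3(10-11) P3(11-12) P3(12-13) P3(13-14) P3(14-15) P1(15-19) P2(19-24) P2(24-27)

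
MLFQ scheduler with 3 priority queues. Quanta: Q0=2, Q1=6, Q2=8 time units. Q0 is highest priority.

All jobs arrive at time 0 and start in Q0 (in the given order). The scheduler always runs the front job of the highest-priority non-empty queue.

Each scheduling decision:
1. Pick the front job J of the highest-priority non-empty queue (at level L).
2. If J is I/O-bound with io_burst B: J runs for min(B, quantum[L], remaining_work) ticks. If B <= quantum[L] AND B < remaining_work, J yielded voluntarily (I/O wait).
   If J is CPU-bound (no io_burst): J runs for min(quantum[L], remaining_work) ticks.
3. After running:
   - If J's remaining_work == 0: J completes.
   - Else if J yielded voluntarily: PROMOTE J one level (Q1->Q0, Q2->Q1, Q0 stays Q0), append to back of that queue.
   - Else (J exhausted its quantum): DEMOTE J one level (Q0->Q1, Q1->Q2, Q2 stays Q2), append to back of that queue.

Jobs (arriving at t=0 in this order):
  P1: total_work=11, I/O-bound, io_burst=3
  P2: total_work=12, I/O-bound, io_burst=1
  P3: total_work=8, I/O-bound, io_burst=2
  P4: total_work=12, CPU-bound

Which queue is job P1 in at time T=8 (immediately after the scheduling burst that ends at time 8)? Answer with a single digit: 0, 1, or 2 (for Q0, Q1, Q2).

t=0-2: P1@Q0 runs 2, rem=9, quantum used, demote→Q1. Q0=[P2,P3,P4] Q1=[P1] Q2=[]
t=2-3: P2@Q0 runs 1, rem=11, I/O yield, promote→Q0. Q0=[P3,P4,P2] Q1=[P1] Q2=[]
t=3-5: P3@Q0 runs 2, rem=6, I/O yield, promote→Q0. Q0=[P4,P2,P3] Q1=[P1] Q2=[]
t=5-7: P4@Q0 runs 2, rem=10, quantum used, demote→Q1. Q0=[P2,P3] Q1=[P1,P4] Q2=[]
t=7-8: P2@Q0 runs 1, rem=10, I/O yield, promote→Q0. Q0=[P3,P2] Q1=[P1,P4] Q2=[]
t=8-10: P3@Q0 runs 2, rem=4, I/O yield, promote→Q0. Q0=[P2,P3] Q1=[P1,P4] Q2=[]
t=10-11: P2@Q0 runs 1, rem=9, I/O yield, promote→Q0. Q0=[P3,P2] Q1=[P1,P4] Q2=[]
t=11-13: P3@Q0 runs 2, rem=2, I/O yield, promote→Q0. Q0=[P2,P3] Q1=[P1,P4] Q2=[]
t=13-14: P2@Q0 runs 1, rem=8, I/O yield, promote→Q0. Q0=[P3,P2] Q1=[P1,P4] Q2=[]
t=14-16: P3@Q0 runs 2, rem=0, completes. Q0=[P2] Q1=[P1,P4] Q2=[]
t=16-17: P2@Q0 runs 1, rem=7, I/O yield, promote→Q0. Q0=[P2] Q1=[P1,P4] Q2=[]
t=17-18: P2@Q0 runs 1, rem=6, I/O yield, promote→Q0. Q0=[P2] Q1=[P1,P4] Q2=[]
t=18-19: P2@Q0 runs 1, rem=5, I/O yield, promote→Q0. Q0=[P2] Q1=[P1,P4] Q2=[]
t=19-20: P2@Q0 runs 1, rem=4, I/O yield, promote→Q0. Q0=[P2] Q1=[P1,P4] Q2=[]
t=20-21: P2@Q0 runs 1, rem=3, I/O yield, promote→Q0. Q0=[P2] Q1=[P1,P4] Q2=[]
t=21-22: P2@Q0 runs 1, rem=2, I/O yield, promote→Q0. Q0=[P2] Q1=[P1,P4] Q2=[]
t=22-23: P2@Q0 runs 1, rem=1, I/O yield, promote→Q0. Q0=[P2] Q1=[P1,P4] Q2=[]
t=23-24: P2@Q0 runs 1, rem=0, completes. Q0=[] Q1=[P1,P4] Q2=[]
t=24-27: P1@Q1 runs 3, rem=6, I/O yield, promote→Q0. Q0=[P1] Q1=[P4] Q2=[]
t=27-29: P1@Q0 runs 2, rem=4, quantum used, demote→Q1. Q0=[] Q1=[P4,P1] Q2=[]
t=29-35: P4@Q1 runs 6, rem=4, quantum used, demote→Q2. Q0=[] Q1=[P1] Q2=[P4]
t=35-38: P1@Q1 runs 3, rem=1, I/O yield, promote→Q0. Q0=[P1] Q1=[] Q2=[P4]
t=38-39: P1@Q0 runs 1, rem=0, completes. Q0=[] Q1=[] Q2=[P4]
t=39-43: P4@Q2 runs 4, rem=0, completes. Q0=[] Q1=[] Q2=[]

Answer: 1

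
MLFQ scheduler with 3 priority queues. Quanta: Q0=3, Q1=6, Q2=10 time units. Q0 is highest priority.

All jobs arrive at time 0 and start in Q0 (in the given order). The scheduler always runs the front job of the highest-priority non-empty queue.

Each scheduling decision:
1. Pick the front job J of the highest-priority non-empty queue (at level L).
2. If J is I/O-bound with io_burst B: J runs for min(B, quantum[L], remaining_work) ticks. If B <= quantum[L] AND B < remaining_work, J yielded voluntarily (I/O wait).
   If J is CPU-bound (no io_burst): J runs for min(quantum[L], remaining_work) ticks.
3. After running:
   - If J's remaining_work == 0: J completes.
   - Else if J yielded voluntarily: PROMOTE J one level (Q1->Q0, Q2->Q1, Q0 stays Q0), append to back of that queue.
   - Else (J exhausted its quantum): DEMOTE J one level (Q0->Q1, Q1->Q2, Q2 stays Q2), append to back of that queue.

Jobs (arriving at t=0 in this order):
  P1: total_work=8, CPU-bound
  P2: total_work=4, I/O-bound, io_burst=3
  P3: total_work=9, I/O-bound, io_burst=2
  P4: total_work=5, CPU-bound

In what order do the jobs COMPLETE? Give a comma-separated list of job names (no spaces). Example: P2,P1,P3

Answer: P2,P3,P1,P4

Derivation:
t=0-3: P1@Q0 runs 3, rem=5, quantum used, demote→Q1. Q0=[P2,P3,P4] Q1=[P1] Q2=[]
t=3-6: P2@Q0 runs 3, rem=1, I/O yield, promote→Q0. Q0=[P3,P4,P2] Q1=[P1] Q2=[]
t=6-8: P3@Q0 runs 2, rem=7, I/O yield, promote→Q0. Q0=[P4,P2,P3] Q1=[P1] Q2=[]
t=8-11: P4@Q0 runs 3, rem=2, quantum used, demote→Q1. Q0=[P2,P3] Q1=[P1,P4] Q2=[]
t=11-12: P2@Q0 runs 1, rem=0, completes. Q0=[P3] Q1=[P1,P4] Q2=[]
t=12-14: P3@Q0 runs 2, rem=5, I/O yield, promote→Q0. Q0=[P3] Q1=[P1,P4] Q2=[]
t=14-16: P3@Q0 runs 2, rem=3, I/O yield, promote→Q0. Q0=[P3] Q1=[P1,P4] Q2=[]
t=16-18: P3@Q0 runs 2, rem=1, I/O yield, promote→Q0. Q0=[P3] Q1=[P1,P4] Q2=[]
t=18-19: P3@Q0 runs 1, rem=0, completes. Q0=[] Q1=[P1,P4] Q2=[]
t=19-24: P1@Q1 runs 5, rem=0, completes. Q0=[] Q1=[P4] Q2=[]
t=24-26: P4@Q1 runs 2, rem=0, completes. Q0=[] Q1=[] Q2=[]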